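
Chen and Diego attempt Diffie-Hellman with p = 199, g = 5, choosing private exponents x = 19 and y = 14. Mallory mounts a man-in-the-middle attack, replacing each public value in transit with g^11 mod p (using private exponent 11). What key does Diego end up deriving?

Diego receives Mallory's public value M = 5^11 mod 199 instead of the honest one.
5^1 ≡ 5 (mod 199)
5^2 = (5^1)^2 ≡ 5^2 = 25 ≡ 25 (mod 199)
5^4 = (5^2)^2 ≡ 25^2 = 625 ≡ 28 (mod 199)
5^8 = (5^4)^2 ≡ 28^2 = 784 ≡ 187 (mod 199)
5^11 = 5^8 · 5^2 · 5^1 ≡ 187 · 25 · 5 ≡ 92 (mod 199).
So M = 92. Diego computes K = M^14 mod 199.
92^1 ≡ 92 (mod 199)
92^2 = (92^1)^2 ≡ 92^2 = 8464 ≡ 106 (mod 199)
92^4 = (92^2)^2 ≡ 106^2 = 11236 ≡ 92 (mod 199)
92^8 = (92^4)^2 ≡ 92^2 = 8464 ≡ 106 (mod 199)
92^14 = 92^8 · 92^4 · 92^2 ≡ 106 · 92 · 106 ≡ 106 (mod 199).

106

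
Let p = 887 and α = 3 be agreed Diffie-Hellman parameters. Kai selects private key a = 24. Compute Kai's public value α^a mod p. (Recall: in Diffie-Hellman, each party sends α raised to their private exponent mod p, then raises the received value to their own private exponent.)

418

Public value = 3^24 mod 887.
3^1 ≡ 3 (mod 887)
3^2 = (3^1)^2 ≡ 3^2 = 9 ≡ 9 (mod 887)
3^4 = (3^2)^2 ≡ 9^2 = 81 ≡ 81 (mod 887)
3^8 = (3^4)^2 ≡ 81^2 = 6561 ≡ 352 (mod 887)
3^16 = (3^8)^2 ≡ 352^2 = 123904 ≡ 611 (mod 887)
3^24 = 3^16 · 3^8 ≡ 611 · 352 ≡ 418 (mod 887).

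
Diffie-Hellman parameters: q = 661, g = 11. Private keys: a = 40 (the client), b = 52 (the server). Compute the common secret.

The client sends A = g^a mod q = 11^40 mod 661.
11^1 ≡ 11 (mod 661)
11^2 = (11^1)^2 ≡ 11^2 = 121 ≡ 121 (mod 661)
11^4 = (11^2)^2 ≡ 121^2 = 14641 ≡ 99 (mod 661)
11^8 = (11^4)^2 ≡ 99^2 = 9801 ≡ 547 (mod 661)
11^16 = (11^8)^2 ≡ 547^2 = 299209 ≡ 437 (mod 661)
11^32 = (11^16)^2 ≡ 437^2 = 190969 ≡ 601 (mod 661)
11^40 = 11^32 · 11^8 ≡ 601 · 547 ≡ 230 (mod 661).
So A = 230. The server then computes K = A^b mod q = 230^52 mod 661.
230^1 ≡ 230 (mod 661)
230^2 = (230^1)^2 ≡ 230^2 = 52900 ≡ 20 (mod 661)
230^4 = (230^2)^2 ≡ 20^2 = 400 ≡ 400 (mod 661)
230^8 = (230^4)^2 ≡ 400^2 = 160000 ≡ 38 (mod 661)
230^16 = (230^8)^2 ≡ 38^2 = 1444 ≡ 122 (mod 661)
230^32 = (230^16)^2 ≡ 122^2 = 14884 ≡ 342 (mod 661)
230^52 = 230^32 · 230^16 · 230^4 ≡ 342 · 122 · 400 ≡ 11 (mod 661).

11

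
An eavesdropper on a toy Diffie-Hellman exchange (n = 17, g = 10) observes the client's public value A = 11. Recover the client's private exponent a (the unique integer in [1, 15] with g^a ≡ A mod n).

Try successive powers of 10 modulo 17:
10^1 ≡ 10
10^2 ≡ 15
10^3 ≡ 14
10^4 ≡ 4
10^5 ≡ 6
10^6 ≡ 9
10^7 ≡ 5
10^8 ≡ 16
10^9 ≡ 7
10^10 ≡ 2
10^11 ≡ 3
10^12 ≡ 13
10^13 ≡ 11
Found: a = 13.

13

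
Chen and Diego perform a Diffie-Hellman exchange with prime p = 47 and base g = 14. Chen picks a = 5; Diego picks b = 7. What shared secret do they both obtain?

Chen sends A = g^a mod p = 14^5 mod 47.
14^1 ≡ 14 (mod 47)
14^2 = (14^1)^2 ≡ 14^2 = 196 ≡ 8 (mod 47)
14^4 = (14^2)^2 ≡ 8^2 = 64 ≡ 17 (mod 47)
14^5 = 14^4 · 14^1 ≡ 17 · 14 ≡ 3 (mod 47).
So A = 3. Diego then computes K = A^b mod p = 3^7 mod 47.
3^1 ≡ 3 (mod 47)
3^2 = (3^1)^2 ≡ 3^2 = 9 ≡ 9 (mod 47)
3^4 = (3^2)^2 ≡ 9^2 = 81 ≡ 34 (mod 47)
3^7 = 3^4 · 3^2 · 3^1 ≡ 34 · 9 · 3 ≡ 25 (mod 47).

25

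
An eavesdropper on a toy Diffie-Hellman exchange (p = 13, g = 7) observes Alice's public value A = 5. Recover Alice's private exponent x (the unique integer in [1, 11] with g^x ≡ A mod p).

3

Try successive powers of 7 modulo 13:
7^1 ≡ 7
7^2 ≡ 10
7^3 ≡ 5
Found: x = 3.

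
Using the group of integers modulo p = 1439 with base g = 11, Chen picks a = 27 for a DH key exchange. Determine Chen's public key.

959

Public value = 11^27 (mod 1439).
11^1 ≡ 11 (mod 1439)
11^2 = (11^1)^2 ≡ 11^2 = 121 ≡ 121 (mod 1439)
11^4 = (11^2)^2 ≡ 121^2 = 14641 ≡ 251 (mod 1439)
11^8 = (11^4)^2 ≡ 251^2 = 63001 ≡ 1124 (mod 1439)
11^16 = (11^8)^2 ≡ 1124^2 = 1263376 ≡ 1373 (mod 1439)
11^27 = 11^16 · 11^8 · 11^2 · 11^1 ≡ 1373 · 1124 · 121 · 11 ≡ 959 (mod 1439).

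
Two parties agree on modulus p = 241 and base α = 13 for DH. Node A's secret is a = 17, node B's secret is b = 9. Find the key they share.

Node B sends B = α^b mod p = 13^9 mod 241.
13^1 ≡ 13 (mod 241)
13^2 = (13^1)^2 ≡ 13^2 = 169 ≡ 169 (mod 241)
13^4 = (13^2)^2 ≡ 169^2 = 28561 ≡ 123 (mod 241)
13^8 = (13^4)^2 ≡ 123^2 = 15129 ≡ 187 (mod 241)
13^9 = 13^8 · 13^1 ≡ 187 · 13 ≡ 21 (mod 241).
So B = 21. Node A then computes K = B^a mod p = 21^17 mod 241.
21^1 ≡ 21 (mod 241)
21^2 = (21^1)^2 ≡ 21^2 = 441 ≡ 200 (mod 241)
21^4 = (21^2)^2 ≡ 200^2 = 40000 ≡ 235 (mod 241)
21^8 = (21^4)^2 ≡ 235^2 = 55225 ≡ 36 (mod 241)
21^16 = (21^8)^2 ≡ 36^2 = 1296 ≡ 91 (mod 241)
21^17 = 21^16 · 21^1 ≡ 91 · 21 ≡ 224 (mod 241).

224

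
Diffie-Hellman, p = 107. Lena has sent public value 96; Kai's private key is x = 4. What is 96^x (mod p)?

89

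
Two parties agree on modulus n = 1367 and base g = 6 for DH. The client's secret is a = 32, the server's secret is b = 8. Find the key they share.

1307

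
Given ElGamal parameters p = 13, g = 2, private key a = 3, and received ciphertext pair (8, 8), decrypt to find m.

12

Shared mask s = c₁^a mod p = 8^3 mod 13.
8^1 ≡ 8 (mod 13)
8^2 = (8^1)^2 ≡ 8^2 = 64 ≡ 12 (mod 13)
8^3 = 8^2 · 8^1 ≡ 12 · 8 ≡ 5 (mod 13).
So s = 5; s⁻¹ ≡ 8 (mod 13).
m = c₂ · s⁻¹ mod 13 = 8 · 8 mod 13 = 12.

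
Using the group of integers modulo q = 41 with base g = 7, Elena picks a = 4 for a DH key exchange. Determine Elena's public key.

23

Public value = 7^4 (mod 41).
7^1 ≡ 7 (mod 41)
7^2 = (7^1)^2 ≡ 7^2 = 49 ≡ 8 (mod 41)
7^4 = (7^2)^2 ≡ 8^2 = 64 ≡ 23 (mod 41)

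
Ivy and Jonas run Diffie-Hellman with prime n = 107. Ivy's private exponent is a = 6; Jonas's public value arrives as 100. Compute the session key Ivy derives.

56

Shared key K = 100^6 mod 107.
100^1 ≡ 100 (mod 107)
100^2 = (100^1)^2 ≡ 100^2 = 10000 ≡ 49 (mod 107)
100^4 = (100^2)^2 ≡ 49^2 = 2401 ≡ 47 (mod 107)
100^6 = 100^4 · 100^2 ≡ 47 · 49 ≡ 56 (mod 107).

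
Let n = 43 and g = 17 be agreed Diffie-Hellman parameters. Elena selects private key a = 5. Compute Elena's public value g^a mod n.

Public value = 17^5 mod 43.
17^1 ≡ 17 (mod 43)
17^2 = (17^1)^2 ≡ 17^2 = 289 ≡ 31 (mod 43)
17^4 = (17^2)^2 ≡ 31^2 = 961 ≡ 15 (mod 43)
17^5 = 17^4 · 17^1 ≡ 15 · 17 ≡ 40 (mod 43).

40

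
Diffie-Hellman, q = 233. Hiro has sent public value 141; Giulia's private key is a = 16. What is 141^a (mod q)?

Shared key K = 141^16 mod 233.
141^1 ≡ 141 (mod 233)
141^2 = (141^1)^2 ≡ 141^2 = 19881 ≡ 76 (mod 233)
141^4 = (141^2)^2 ≡ 76^2 = 5776 ≡ 184 (mod 233)
141^8 = (141^4)^2 ≡ 184^2 = 33856 ≡ 71 (mod 233)
141^16 = (141^8)^2 ≡ 71^2 = 5041 ≡ 148 (mod 233)

148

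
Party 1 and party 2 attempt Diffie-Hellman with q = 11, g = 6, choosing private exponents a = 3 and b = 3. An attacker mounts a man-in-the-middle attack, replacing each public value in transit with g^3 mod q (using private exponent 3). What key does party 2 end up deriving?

2

Party 2 receives an attacker's public value M = 6^3 mod 11 instead of the honest one.
6^1 ≡ 6 (mod 11)
6^2 = (6^1)^2 ≡ 6^2 = 36 ≡ 3 (mod 11)
6^3 = 6^2 · 6^1 ≡ 3 · 6 ≡ 7 (mod 11).
So M = 7. Party 2 computes K = M^3 mod 11.
7^1 ≡ 7 (mod 11)
7^2 = (7^1)^2 ≡ 7^2 = 49 ≡ 5 (mod 11)
7^3 = 7^2 · 7^1 ≡ 5 · 7 ≡ 2 (mod 11).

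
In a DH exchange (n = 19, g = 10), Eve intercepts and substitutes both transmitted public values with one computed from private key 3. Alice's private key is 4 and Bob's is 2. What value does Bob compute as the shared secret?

Bob receives Eve's public value M = 10^3 mod 19 instead of the honest one.
10^1 ≡ 10 (mod 19)
10^2 = (10^1)^2 ≡ 10^2 = 100 ≡ 5 (mod 19)
10^3 = 10^2 · 10^1 ≡ 5 · 10 ≡ 12 (mod 19).
So M = 12. Bob computes K = M^2 mod 19.
12^1 ≡ 12 (mod 19)
12^2 = (12^1)^2 ≡ 12^2 = 144 ≡ 11 (mod 19)

11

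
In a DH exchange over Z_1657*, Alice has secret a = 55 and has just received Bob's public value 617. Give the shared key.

Shared key K = 617^55 mod 1657.
617^1 ≡ 617 (mod 1657)
617^2 = (617^1)^2 ≡ 617^2 = 380689 ≡ 1236 (mod 1657)
617^4 = (617^2)^2 ≡ 1236^2 = 1527696 ≡ 1599 (mod 1657)
617^8 = (617^4)^2 ≡ 1599^2 = 2556801 ≡ 50 (mod 1657)
617^16 = (617^8)^2 ≡ 50^2 = 2500 ≡ 843 (mod 1657)
617^32 = (617^16)^2 ≡ 843^2 = 710649 ≡ 1453 (mod 1657)
617^55 = 617^32 · 617^16 · 617^4 · 617^2 · 617^1 ≡ 1453 · 843 · 1599 · 1236 · 617 ≡ 429 (mod 1657).

429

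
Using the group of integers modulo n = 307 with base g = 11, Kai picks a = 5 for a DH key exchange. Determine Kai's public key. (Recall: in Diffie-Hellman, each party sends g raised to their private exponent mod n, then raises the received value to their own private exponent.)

183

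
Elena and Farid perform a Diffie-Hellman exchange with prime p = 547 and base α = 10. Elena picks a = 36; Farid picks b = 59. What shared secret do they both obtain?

185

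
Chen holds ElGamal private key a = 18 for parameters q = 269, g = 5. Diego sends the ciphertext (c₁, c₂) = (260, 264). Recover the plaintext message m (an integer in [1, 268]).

55

Shared mask s = c₁^a mod q = 260^18 mod 269.
260^1 ≡ 260 (mod 269)
260^2 = (260^1)^2 ≡ 260^2 = 67600 ≡ 81 (mod 269)
260^4 = (260^2)^2 ≡ 81^2 = 6561 ≡ 105 (mod 269)
260^8 = (260^4)^2 ≡ 105^2 = 11025 ≡ 265 (mod 269)
260^16 = (260^8)^2 ≡ 265^2 = 70225 ≡ 16 (mod 269)
260^18 = 260^16 · 260^2 ≡ 16 · 81 ≡ 220 (mod 269).
So s = 220; s⁻¹ ≡ 258 (mod 269).
m = c₂ · s⁻¹ mod 269 = 264 · 258 mod 269 = 55.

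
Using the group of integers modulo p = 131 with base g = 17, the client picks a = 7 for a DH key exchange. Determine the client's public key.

Public value = 17^7 mod 131.
17^1 ≡ 17 (mod 131)
17^2 = (17^1)^2 ≡ 17^2 = 289 ≡ 27 (mod 131)
17^4 = (17^2)^2 ≡ 27^2 = 729 ≡ 74 (mod 131)
17^7 = 17^4 · 17^2 · 17^1 ≡ 74 · 27 · 17 ≡ 37 (mod 131).

37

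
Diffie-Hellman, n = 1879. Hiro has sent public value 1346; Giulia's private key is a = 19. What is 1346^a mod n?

Shared key K = 1346^19 mod 1879.
1346^1 ≡ 1346 (mod 1879)
1346^2 = (1346^1)^2 ≡ 1346^2 = 1811716 ≡ 360 (mod 1879)
1346^4 = (1346^2)^2 ≡ 360^2 = 129600 ≡ 1828 (mod 1879)
1346^8 = (1346^4)^2 ≡ 1828^2 = 3341584 ≡ 722 (mod 1879)
1346^16 = (1346^8)^2 ≡ 722^2 = 521284 ≡ 801 (mod 1879)
1346^19 = 1346^16 · 1346^2 · 1346^1 ≡ 801 · 360 · 1346 ≡ 683 (mod 1879).

683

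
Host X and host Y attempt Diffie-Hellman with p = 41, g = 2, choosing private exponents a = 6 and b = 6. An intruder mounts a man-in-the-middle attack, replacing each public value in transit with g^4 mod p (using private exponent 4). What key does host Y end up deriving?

16

Host Y receives an intruder's public value M = 2^4 mod 41 instead of the honest one.
2^1 ≡ 2 (mod 41)
2^2 = (2^1)^2 ≡ 2^2 = 4 ≡ 4 (mod 41)
2^4 = (2^2)^2 ≡ 4^2 = 16 ≡ 16 (mod 41)
So M = 16. Host Y computes K = M^6 mod 41.
16^1 ≡ 16 (mod 41)
16^2 = (16^1)^2 ≡ 16^2 = 256 ≡ 10 (mod 41)
16^4 = (16^2)^2 ≡ 10^2 = 100 ≡ 18 (mod 41)
16^6 = 16^4 · 16^2 ≡ 18 · 10 ≡ 16 (mod 41).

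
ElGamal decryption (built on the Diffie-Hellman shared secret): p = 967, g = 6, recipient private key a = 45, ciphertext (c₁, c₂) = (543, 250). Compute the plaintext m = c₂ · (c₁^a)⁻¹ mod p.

Shared mask s = c₁^a mod p = 543^45 mod 967.
543^1 ≡ 543 (mod 967)
543^2 = (543^1)^2 ≡ 543^2 = 294849 ≡ 881 (mod 967)
543^4 = (543^2)^2 ≡ 881^2 = 776161 ≡ 627 (mod 967)
543^8 = (543^4)^2 ≡ 627^2 = 393129 ≡ 527 (mod 967)
543^16 = (543^8)^2 ≡ 527^2 = 277729 ≡ 200 (mod 967)
543^32 = (543^16)^2 ≡ 200^2 = 40000 ≡ 353 (mod 967)
543^45 = 543^32 · 543^8 · 543^4 · 543^1 ≡ 353 · 527 · 627 · 543 ≡ 216 (mod 967).
So s = 216; s⁻¹ ≡ 291 (mod 967).
m = c₂ · s⁻¹ mod 967 = 250 · 291 mod 967 = 225.

225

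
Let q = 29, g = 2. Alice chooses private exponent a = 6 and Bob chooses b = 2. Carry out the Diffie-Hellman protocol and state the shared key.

Bob sends B = g^b mod q = 2^2 mod 29.
2^1 ≡ 2 (mod 29)
2^2 = (2^1)^2 ≡ 2^2 = 4 ≡ 4 (mod 29)
So B = 4. Alice then computes K = B^a mod q = 4^6 mod 29.
4^1 ≡ 4 (mod 29)
4^2 = (4^1)^2 ≡ 4^2 = 16 ≡ 16 (mod 29)
4^4 = (4^2)^2 ≡ 16^2 = 256 ≡ 24 (mod 29)
4^6 = 4^4 · 4^2 ≡ 24 · 16 ≡ 7 (mod 29).

7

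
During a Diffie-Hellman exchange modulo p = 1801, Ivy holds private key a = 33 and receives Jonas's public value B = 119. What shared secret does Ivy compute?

238

Shared key K = 119^33 mod 1801.
119^1 ≡ 119 (mod 1801)
119^2 = (119^1)^2 ≡ 119^2 = 14161 ≡ 1554 (mod 1801)
119^4 = (119^2)^2 ≡ 1554^2 = 2414916 ≡ 1576 (mod 1801)
119^8 = (119^4)^2 ≡ 1576^2 = 2483776 ≡ 197 (mod 1801)
119^16 = (119^8)^2 ≡ 197^2 = 38809 ≡ 988 (mod 1801)
119^32 = (119^16)^2 ≡ 988^2 = 976144 ≡ 2 (mod 1801)
119^33 = 119^32 · 119^1 ≡ 2 · 119 ≡ 238 (mod 1801).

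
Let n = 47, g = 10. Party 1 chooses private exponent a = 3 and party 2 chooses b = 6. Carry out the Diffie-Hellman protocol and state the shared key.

3

Party 2 sends B = g^b mod n = 10^6 mod 47.
10^1 ≡ 10 (mod 47)
10^2 = (10^1)^2 ≡ 10^2 = 100 ≡ 6 (mod 47)
10^4 = (10^2)^2 ≡ 6^2 = 36 ≡ 36 (mod 47)
10^6 = 10^4 · 10^2 ≡ 36 · 6 ≡ 28 (mod 47).
So B = 28. Party 1 then computes K = B^a mod n = 28^3 mod 47.
28^1 ≡ 28 (mod 47)
28^2 = (28^1)^2 ≡ 28^2 = 784 ≡ 32 (mod 47)
28^3 = 28^2 · 28^1 ≡ 32 · 28 ≡ 3 (mod 47).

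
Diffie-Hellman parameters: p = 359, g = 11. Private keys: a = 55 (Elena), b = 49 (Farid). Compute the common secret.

214

Farid sends B = g^b mod p = 11^49 mod 359.
11^1 ≡ 11 (mod 359)
11^2 = (11^1)^2 ≡ 11^2 = 121 ≡ 121 (mod 359)
11^4 = (11^2)^2 ≡ 121^2 = 14641 ≡ 281 (mod 359)
11^8 = (11^4)^2 ≡ 281^2 = 78961 ≡ 340 (mod 359)
11^16 = (11^8)^2 ≡ 340^2 = 115600 ≡ 2 (mod 359)
11^32 = (11^16)^2 ≡ 2^2 = 4 ≡ 4 (mod 359)
11^49 = 11^32 · 11^16 · 11^1 ≡ 4 · 2 · 11 ≡ 88 (mod 359).
So B = 88. Elena then computes K = B^a mod p = 88^55 mod 359.
88^1 ≡ 88 (mod 359)
88^2 = (88^1)^2 ≡ 88^2 = 7744 ≡ 205 (mod 359)
88^4 = (88^2)^2 ≡ 205^2 = 42025 ≡ 22 (mod 359)
88^8 = (88^4)^2 ≡ 22^2 = 484 ≡ 125 (mod 359)
88^16 = (88^8)^2 ≡ 125^2 = 15625 ≡ 188 (mod 359)
88^32 = (88^16)^2 ≡ 188^2 = 35344 ≡ 162 (mod 359)
88^55 = 88^32 · 88^16 · 88^4 · 88^2 · 88^1 ≡ 162 · 188 · 22 · 205 · 88 ≡ 214 (mod 359).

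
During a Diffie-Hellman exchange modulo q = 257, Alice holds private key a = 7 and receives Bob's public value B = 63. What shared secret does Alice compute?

12

Shared key K = 63^7 mod 257.
63^1 ≡ 63 (mod 257)
63^2 = (63^1)^2 ≡ 63^2 = 3969 ≡ 114 (mod 257)
63^4 = (63^2)^2 ≡ 114^2 = 12996 ≡ 146 (mod 257)
63^7 = 63^4 · 63^2 · 63^1 ≡ 146 · 114 · 63 ≡ 12 (mod 257).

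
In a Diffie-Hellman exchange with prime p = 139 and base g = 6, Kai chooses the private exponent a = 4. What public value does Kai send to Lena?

Public value = 6^{4} \pmod{139}.
6^1 ≡ 6 (mod 139)
6^2 = (6^1)^2 ≡ 6^2 = 36 ≡ 36 (mod 139)
6^4 = (6^2)^2 ≡ 36^2 = 1296 ≡ 45 (mod 139)

45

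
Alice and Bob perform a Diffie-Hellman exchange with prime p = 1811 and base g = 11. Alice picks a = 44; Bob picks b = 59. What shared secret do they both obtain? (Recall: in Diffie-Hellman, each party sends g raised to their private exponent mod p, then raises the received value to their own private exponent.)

438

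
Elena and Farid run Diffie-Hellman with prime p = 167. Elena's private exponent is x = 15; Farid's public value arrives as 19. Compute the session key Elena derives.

Shared key K = 19^15 mod 167.
19^1 ≡ 19 (mod 167)
19^2 = (19^1)^2 ≡ 19^2 = 361 ≡ 27 (mod 167)
19^4 = (19^2)^2 ≡ 27^2 = 729 ≡ 61 (mod 167)
19^8 = (19^4)^2 ≡ 61^2 = 3721 ≡ 47 (mod 167)
19^15 = 19^8 · 19^4 · 19^2 · 19^1 ≡ 47 · 61 · 27 · 19 ≡ 2 (mod 167).

2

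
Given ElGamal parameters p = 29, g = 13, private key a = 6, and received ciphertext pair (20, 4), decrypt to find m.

22

Shared mask s = c₁^a mod p = 20^6 mod 29.
20^1 ≡ 20 (mod 29)
20^2 = (20^1)^2 ≡ 20^2 = 400 ≡ 23 (mod 29)
20^4 = (20^2)^2 ≡ 23^2 = 529 ≡ 7 (mod 29)
20^6 = 20^4 · 20^2 ≡ 7 · 23 ≡ 16 (mod 29).
So s = 16; s⁻¹ ≡ 20 (mod 29).
m = c₂ · s⁻¹ mod 29 = 4 · 20 mod 29 = 22.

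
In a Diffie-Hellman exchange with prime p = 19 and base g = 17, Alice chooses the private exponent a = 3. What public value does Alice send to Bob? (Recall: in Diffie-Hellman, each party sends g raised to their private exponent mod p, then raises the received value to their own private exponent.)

11

Public value = 17^3 mod 19.
17^1 ≡ 17 (mod 19)
17^2 = (17^1)^2 ≡ 17^2 = 289 ≡ 4 (mod 19)
17^3 = 17^2 · 17^1 ≡ 4 · 17 ≡ 11 (mod 19).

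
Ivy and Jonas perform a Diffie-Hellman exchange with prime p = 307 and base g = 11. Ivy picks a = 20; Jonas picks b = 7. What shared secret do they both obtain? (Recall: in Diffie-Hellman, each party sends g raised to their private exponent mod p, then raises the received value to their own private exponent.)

65

Ivy sends A = g^a mod p = 11^20 mod 307.
11^1 ≡ 11 (mod 307)
11^2 = (11^1)^2 ≡ 11^2 = 121 ≡ 121 (mod 307)
11^4 = (11^2)^2 ≡ 121^2 = 14641 ≡ 212 (mod 307)
11^8 = (11^4)^2 ≡ 212^2 = 44944 ≡ 122 (mod 307)
11^16 = (11^8)^2 ≡ 122^2 = 14884 ≡ 148 (mod 307)
11^20 = 11^16 · 11^4 ≡ 148 · 212 ≡ 62 (mod 307).
So A = 62. Jonas then computes K = A^b mod p = 62^7 mod 307.
62^1 ≡ 62 (mod 307)
62^2 = (62^1)^2 ≡ 62^2 = 3844 ≡ 160 (mod 307)
62^4 = (62^2)^2 ≡ 160^2 = 25600 ≡ 119 (mod 307)
62^7 = 62^4 · 62^2 · 62^1 ≡ 119 · 160 · 62 ≡ 65 (mod 307).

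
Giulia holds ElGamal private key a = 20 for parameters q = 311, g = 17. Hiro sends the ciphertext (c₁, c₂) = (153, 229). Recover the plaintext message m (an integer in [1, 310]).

226

Shared mask s = c₁^a mod q = 153^20 mod 311.
153^1 ≡ 153 (mod 311)
153^2 = (153^1)^2 ≡ 153^2 = 23409 ≡ 84 (mod 311)
153^4 = (153^2)^2 ≡ 84^2 = 7056 ≡ 214 (mod 311)
153^8 = (153^4)^2 ≡ 214^2 = 45796 ≡ 79 (mod 311)
153^16 = (153^8)^2 ≡ 79^2 = 6241 ≡ 21 (mod 311)
153^20 = 153^16 · 153^4 ≡ 21 · 214 ≡ 140 (mod 311).
So s = 140; s⁻¹ ≡ 20 (mod 311).
m = c₂ · s⁻¹ mod 311 = 229 · 20 mod 311 = 226.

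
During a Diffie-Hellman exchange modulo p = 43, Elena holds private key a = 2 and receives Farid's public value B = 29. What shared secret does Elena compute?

Shared key K = 29^2 mod 43.
29^1 ≡ 29 (mod 43)
29^2 = (29^1)^2 ≡ 29^2 = 841 ≡ 24 (mod 43)

24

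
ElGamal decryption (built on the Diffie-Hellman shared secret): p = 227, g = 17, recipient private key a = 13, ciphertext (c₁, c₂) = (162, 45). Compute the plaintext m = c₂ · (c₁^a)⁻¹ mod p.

81

Shared mask s = c₁^a mod p = 162^13 mod 227.
162^1 ≡ 162 (mod 227)
162^2 = (162^1)^2 ≡ 162^2 = 26244 ≡ 139 (mod 227)
162^4 = (162^2)^2 ≡ 139^2 = 19321 ≡ 26 (mod 227)
162^8 = (162^4)^2 ≡ 26^2 = 676 ≡ 222 (mod 227)
162^13 = 162^8 · 162^4 · 162^1 ≡ 222 · 26 · 162 ≡ 51 (mod 227).
So s = 51; s⁻¹ ≡ 138 (mod 227).
m = c₂ · s⁻¹ mod 227 = 45 · 138 mod 227 = 81.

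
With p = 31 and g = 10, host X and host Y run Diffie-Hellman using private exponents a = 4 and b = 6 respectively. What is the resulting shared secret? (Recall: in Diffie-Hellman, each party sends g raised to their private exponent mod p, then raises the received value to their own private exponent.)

Host Y sends B = g^b mod p = 10^6 mod 31.
10^1 ≡ 10 (mod 31)
10^2 = (10^1)^2 ≡ 10^2 = 100 ≡ 7 (mod 31)
10^4 = (10^2)^2 ≡ 7^2 = 49 ≡ 18 (mod 31)
10^6 = 10^4 · 10^2 ≡ 18 · 7 ≡ 2 (mod 31).
So B = 2. Host X then computes K = B^a mod p = 2^4 mod 31.
2^1 ≡ 2 (mod 31)
2^2 = (2^1)^2 ≡ 2^2 = 4 ≡ 4 (mod 31)
2^4 = (2^2)^2 ≡ 4^2 = 16 ≡ 16 (mod 31)

16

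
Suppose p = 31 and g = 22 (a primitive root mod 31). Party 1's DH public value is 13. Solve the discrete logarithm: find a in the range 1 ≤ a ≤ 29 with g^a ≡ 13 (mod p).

Try successive powers of 22 modulo 31:
22^1 ≡ 22
22^2 ≡ 19
22^3 ≡ 15
22^4 ≡ 20
22^5 ≡ 6
22^6 ≡ 8
22^7 ≡ 21
22^8 ≡ 28
22^9 ≡ 27
22^10 ≡ 5
22^11 ≡ 17
22^12 ≡ 2
22^13 ≡ 13
Found: a = 13.

13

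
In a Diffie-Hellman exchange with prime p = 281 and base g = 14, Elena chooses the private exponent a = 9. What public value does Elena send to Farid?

248

Public value = 14^9 mod 281.
14^1 ≡ 14 (mod 281)
14^2 = (14^1)^2 ≡ 14^2 = 196 ≡ 196 (mod 281)
14^4 = (14^2)^2 ≡ 196^2 = 38416 ≡ 200 (mod 281)
14^8 = (14^4)^2 ≡ 200^2 = 40000 ≡ 98 (mod 281)
14^9 = 14^8 · 14^1 ≡ 98 · 14 ≡ 248 (mod 281).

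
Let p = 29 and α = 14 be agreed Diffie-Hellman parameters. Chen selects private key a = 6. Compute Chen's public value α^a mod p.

5

Public value = 14^6 mod 29.
14^1 ≡ 14 (mod 29)
14^2 = (14^1)^2 ≡ 14^2 = 196 ≡ 22 (mod 29)
14^4 = (14^2)^2 ≡ 22^2 = 484 ≡ 20 (mod 29)
14^6 = 14^4 · 14^2 ≡ 20 · 22 ≡ 5 (mod 29).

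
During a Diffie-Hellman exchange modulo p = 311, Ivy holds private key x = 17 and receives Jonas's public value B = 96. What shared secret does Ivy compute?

Shared key K = 96^17 mod 311.
96^1 ≡ 96 (mod 311)
96^2 = (96^1)^2 ≡ 96^2 = 9216 ≡ 197 (mod 311)
96^4 = (96^2)^2 ≡ 197^2 = 38809 ≡ 245 (mod 311)
96^8 = (96^4)^2 ≡ 245^2 = 60025 ≡ 2 (mod 311)
96^16 = (96^8)^2 ≡ 2^2 = 4 ≡ 4 (mod 311)
96^17 = 96^16 · 96^1 ≡ 4 · 96 ≡ 73 (mod 311).

73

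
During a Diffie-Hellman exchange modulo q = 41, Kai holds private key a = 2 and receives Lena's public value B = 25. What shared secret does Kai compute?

10

Shared key K = 25^2 mod 41.
25^1 ≡ 25 (mod 41)
25^2 = (25^1)^2 ≡ 25^2 = 625 ≡ 10 (mod 41)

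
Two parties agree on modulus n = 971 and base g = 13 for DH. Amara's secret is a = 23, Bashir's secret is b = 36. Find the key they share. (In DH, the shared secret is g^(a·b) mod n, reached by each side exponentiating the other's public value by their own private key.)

865

Bashir sends B = g^b mod n = 13^36 mod 971.
13^1 ≡ 13 (mod 971)
13^2 = (13^1)^2 ≡ 13^2 = 169 ≡ 169 (mod 971)
13^4 = (13^2)^2 ≡ 169^2 = 28561 ≡ 402 (mod 971)
13^8 = (13^4)^2 ≡ 402^2 = 161604 ≡ 418 (mod 971)
13^16 = (13^8)^2 ≡ 418^2 = 174724 ≡ 915 (mod 971)
13^32 = (13^16)^2 ≡ 915^2 = 837225 ≡ 223 (mod 971)
13^36 = 13^32 · 13^4 ≡ 223 · 402 ≡ 314 (mod 971).
So B = 314. Amara then computes K = B^a mod n = 314^23 mod 971.
314^1 ≡ 314 (mod 971)
314^2 = (314^1)^2 ≡ 314^2 = 98596 ≡ 525 (mod 971)
314^4 = (314^2)^2 ≡ 525^2 = 275625 ≡ 832 (mod 971)
314^8 = (314^4)^2 ≡ 832^2 = 692224 ≡ 872 (mod 971)
314^16 = (314^8)^2 ≡ 872^2 = 760384 ≡ 91 (mod 971)
314^23 = 314^16 · 314^4 · 314^2 · 314^1 ≡ 91 · 832 · 525 · 314 ≡ 865 (mod 971).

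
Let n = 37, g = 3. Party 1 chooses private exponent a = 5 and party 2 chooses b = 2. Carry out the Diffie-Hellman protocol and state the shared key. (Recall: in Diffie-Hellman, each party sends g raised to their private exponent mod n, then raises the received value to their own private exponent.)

Party 2 sends B = g^b mod n = 3^2 mod 37.
3^1 ≡ 3 (mod 37)
3^2 = (3^1)^2 ≡ 3^2 = 9 ≡ 9 (mod 37)
So B = 9. Party 1 then computes K = B^a mod n = 9^5 mod 37.
9^1 ≡ 9 (mod 37)
9^2 = (9^1)^2 ≡ 9^2 = 81 ≡ 7 (mod 37)
9^4 = (9^2)^2 ≡ 7^2 = 49 ≡ 12 (mod 37)
9^5 = 9^4 · 9^1 ≡ 12 · 9 ≡ 34 (mod 37).

34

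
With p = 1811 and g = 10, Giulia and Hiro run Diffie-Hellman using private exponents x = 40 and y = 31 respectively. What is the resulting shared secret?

1194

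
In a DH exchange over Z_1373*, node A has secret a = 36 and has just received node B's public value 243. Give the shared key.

Shared key K = 243^36 mod 1373.
243^1 ≡ 243 (mod 1373)
243^2 = (243^1)^2 ≡ 243^2 = 59049 ≡ 10 (mod 1373)
243^4 = (243^2)^2 ≡ 10^2 = 100 ≡ 100 (mod 1373)
243^8 = (243^4)^2 ≡ 100^2 = 10000 ≡ 389 (mod 1373)
243^16 = (243^8)^2 ≡ 389^2 = 151321 ≡ 291 (mod 1373)
243^32 = (243^16)^2 ≡ 291^2 = 84681 ≡ 928 (mod 1373)
243^36 = 243^32 · 243^4 ≡ 928 · 100 ≡ 809 (mod 1373).

809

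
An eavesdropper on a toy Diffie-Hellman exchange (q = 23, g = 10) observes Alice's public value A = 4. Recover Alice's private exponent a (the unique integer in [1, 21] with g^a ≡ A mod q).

16

Try successive powers of 10 modulo 23:
10^1 ≡ 10
10^2 ≡ 8
10^3 ≡ 11
10^4 ≡ 18
10^5 ≡ 19
10^6 ≡ 6
10^7 ≡ 14
10^8 ≡ 2
10^9 ≡ 20
10^10 ≡ 16
10^11 ≡ 22
10^12 ≡ 13
10^13 ≡ 15
10^14 ≡ 12
10^15 ≡ 5
10^16 ≡ 4
Found: a = 16.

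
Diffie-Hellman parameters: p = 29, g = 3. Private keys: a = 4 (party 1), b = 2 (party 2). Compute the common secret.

7

Party 1 sends A = g^a mod p = 3^4 mod 29.
3^1 ≡ 3 (mod 29)
3^2 = (3^1)^2 ≡ 3^2 = 9 ≡ 9 (mod 29)
3^4 = (3^2)^2 ≡ 9^2 = 81 ≡ 23 (mod 29)
So A = 23. Party 2 then computes K = A^b mod p = 23^2 mod 29.
23^1 ≡ 23 (mod 29)
23^2 = (23^1)^2 ≡ 23^2 = 529 ≡ 7 (mod 29)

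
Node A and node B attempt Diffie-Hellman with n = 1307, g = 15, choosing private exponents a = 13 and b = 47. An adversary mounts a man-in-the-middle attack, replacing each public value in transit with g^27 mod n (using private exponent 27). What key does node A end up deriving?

Node A receives an adversary's public value M = 15^27 mod 1307 instead of the honest one.
15^1 ≡ 15 (mod 1307)
15^2 = (15^1)^2 ≡ 15^2 = 225 ≡ 225 (mod 1307)
15^4 = (15^2)^2 ≡ 225^2 = 50625 ≡ 959 (mod 1307)
15^8 = (15^4)^2 ≡ 959^2 = 919681 ≡ 860 (mod 1307)
15^16 = (15^8)^2 ≡ 860^2 = 739600 ≡ 1145 (mod 1307)
15^27 = 15^16 · 15^8 · 15^2 · 15^1 ≡ 1145 · 860 · 225 · 15 ≡ 13 (mod 1307).
So M = 13. Node A computes K = M^13 mod 1307.
13^1 ≡ 13 (mod 1307)
13^2 = (13^1)^2 ≡ 13^2 = 169 ≡ 169 (mod 1307)
13^4 = (13^2)^2 ≡ 169^2 = 28561 ≡ 1114 (mod 1307)
13^8 = (13^4)^2 ≡ 1114^2 = 1240996 ≡ 653 (mod 1307)
13^13 = 13^8 · 13^4 · 13^1 ≡ 653 · 1114 · 13 ≡ 601 (mod 1307).

601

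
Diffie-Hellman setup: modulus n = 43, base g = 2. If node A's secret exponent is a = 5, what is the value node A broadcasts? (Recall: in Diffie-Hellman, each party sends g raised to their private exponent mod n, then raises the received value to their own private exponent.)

32

Public value = 2^5 mod 43.
2^1 ≡ 2 (mod 43)
2^2 = (2^1)^2 ≡ 2^2 = 4 ≡ 4 (mod 43)
2^4 = (2^2)^2 ≡ 4^2 = 16 ≡ 16 (mod 43)
2^5 = 2^4 · 2^1 ≡ 16 · 2 ≡ 32 (mod 43).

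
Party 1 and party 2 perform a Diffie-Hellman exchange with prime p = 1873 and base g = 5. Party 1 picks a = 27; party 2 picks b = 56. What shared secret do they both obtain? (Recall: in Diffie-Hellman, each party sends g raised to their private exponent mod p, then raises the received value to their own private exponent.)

Party 2 sends B = g^b mod p = 5^56 mod 1873.
5^1 ≡ 5 (mod 1873)
5^2 = (5^1)^2 ≡ 5^2 = 25 ≡ 25 (mod 1873)
5^4 = (5^2)^2 ≡ 25^2 = 625 ≡ 625 (mod 1873)
5^8 = (5^4)^2 ≡ 625^2 = 390625 ≡ 1041 (mod 1873)
5^16 = (5^8)^2 ≡ 1041^2 = 1083681 ≡ 1087 (mod 1873)
5^32 = (5^16)^2 ≡ 1087^2 = 1181569 ≡ 1579 (mod 1873)
5^56 = 5^32 · 5^16 · 5^8 ≡ 1579 · 1087 · 1041 ≡ 1562 (mod 1873).
So B = 1562. Party 1 then computes K = B^a mod p = 1562^27 mod 1873.
1562^1 ≡ 1562 (mod 1873)
1562^2 = (1562^1)^2 ≡ 1562^2 = 2439844 ≡ 1198 (mod 1873)
1562^4 = (1562^2)^2 ≡ 1198^2 = 1435204 ≡ 486 (mod 1873)
1562^8 = (1562^4)^2 ≡ 486^2 = 236196 ≡ 198 (mod 1873)
1562^16 = (1562^8)^2 ≡ 198^2 = 39204 ≡ 1744 (mod 1873)
1562^27 = 1562^16 · 1562^8 · 1562^2 · 1562^1 ≡ 1744 · 198 · 1198 · 1562 ≡ 178 (mod 1873).

178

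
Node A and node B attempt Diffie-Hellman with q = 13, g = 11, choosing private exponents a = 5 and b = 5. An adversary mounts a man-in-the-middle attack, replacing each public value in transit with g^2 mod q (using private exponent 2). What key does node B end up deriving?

10

Node B receives an adversary's public value M = 11^2 mod 13 instead of the honest one.
11^1 ≡ 11 (mod 13)
11^2 = (11^1)^2 ≡ 11^2 = 121 ≡ 4 (mod 13)
So M = 4. Node B computes K = M^5 mod 13.
4^1 ≡ 4 (mod 13)
4^2 = (4^1)^2 ≡ 4^2 = 16 ≡ 3 (mod 13)
4^4 = (4^2)^2 ≡ 3^2 = 9 ≡ 9 (mod 13)
4^5 = 4^4 · 4^1 ≡ 9 · 4 ≡ 10 (mod 13).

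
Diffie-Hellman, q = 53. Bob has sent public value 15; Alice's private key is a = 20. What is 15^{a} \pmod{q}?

Shared key K = 15^20 mod 53.
15^1 ≡ 15 (mod 53)
15^2 = (15^1)^2 ≡ 15^2 = 225 ≡ 13 (mod 53)
15^4 = (15^2)^2 ≡ 13^2 = 169 ≡ 10 (mod 53)
15^8 = (15^4)^2 ≡ 10^2 = 100 ≡ 47 (mod 53)
15^16 = (15^8)^2 ≡ 47^2 = 2209 ≡ 36 (mod 53)
15^20 = 15^16 · 15^4 ≡ 36 · 10 ≡ 42 (mod 53).

42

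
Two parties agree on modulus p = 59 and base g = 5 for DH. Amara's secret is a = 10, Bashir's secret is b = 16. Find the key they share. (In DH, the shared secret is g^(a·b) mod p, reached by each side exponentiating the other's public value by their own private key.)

51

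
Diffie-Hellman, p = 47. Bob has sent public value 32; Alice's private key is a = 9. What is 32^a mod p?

24

Shared key K = 32^9 mod 47.
32^1 ≡ 32 (mod 47)
32^2 = (32^1)^2 ≡ 32^2 = 1024 ≡ 37 (mod 47)
32^4 = (32^2)^2 ≡ 37^2 = 1369 ≡ 6 (mod 47)
32^8 = (32^4)^2 ≡ 6^2 = 36 ≡ 36 (mod 47)
32^9 = 32^8 · 32^1 ≡ 36 · 32 ≡ 24 (mod 47).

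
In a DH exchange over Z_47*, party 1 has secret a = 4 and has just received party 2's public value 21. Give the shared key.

Shared key K = 21^4 mod 47.
21^1 ≡ 21 (mod 47)
21^2 = (21^1)^2 ≡ 21^2 = 441 ≡ 18 (mod 47)
21^4 = (21^2)^2 ≡ 18^2 = 324 ≡ 42 (mod 47)

42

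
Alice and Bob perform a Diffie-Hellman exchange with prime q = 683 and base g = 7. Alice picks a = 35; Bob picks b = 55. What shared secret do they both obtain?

680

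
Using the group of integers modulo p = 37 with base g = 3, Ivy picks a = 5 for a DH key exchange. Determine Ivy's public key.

Public value = 3^5 mod 37.
3^1 ≡ 3 (mod 37)
3^2 = (3^1)^2 ≡ 3^2 = 9 ≡ 9 (mod 37)
3^4 = (3^2)^2 ≡ 9^2 = 81 ≡ 7 (mod 37)
3^5 = 3^4 · 3^1 ≡ 7 · 3 ≡ 21 (mod 37).

21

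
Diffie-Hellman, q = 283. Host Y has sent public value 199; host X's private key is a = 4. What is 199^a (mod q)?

Shared key K = 199^4 mod 283.
199^1 ≡ 199 (mod 283)
199^2 = (199^1)^2 ≡ 199^2 = 39601 ≡ 264 (mod 283)
199^4 = (199^2)^2 ≡ 264^2 = 69696 ≡ 78 (mod 283)

78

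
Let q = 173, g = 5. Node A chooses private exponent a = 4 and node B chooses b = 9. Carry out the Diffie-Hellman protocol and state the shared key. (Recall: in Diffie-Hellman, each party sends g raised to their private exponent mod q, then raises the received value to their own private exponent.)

6

Node A sends A = g^a mod q = 5^4 mod 173.
5^1 ≡ 5 (mod 173)
5^2 = (5^1)^2 ≡ 5^2 = 25 ≡ 25 (mod 173)
5^4 = (5^2)^2 ≡ 25^2 = 625 ≡ 106 (mod 173)
So A = 106. Node B then computes K = A^b mod q = 106^9 mod 173.
106^1 ≡ 106 (mod 173)
106^2 = (106^1)^2 ≡ 106^2 = 11236 ≡ 164 (mod 173)
106^4 = (106^2)^2 ≡ 164^2 = 26896 ≡ 81 (mod 173)
106^8 = (106^4)^2 ≡ 81^2 = 6561 ≡ 160 (mod 173)
106^9 = 106^8 · 106^1 ≡ 160 · 106 ≡ 6 (mod 173).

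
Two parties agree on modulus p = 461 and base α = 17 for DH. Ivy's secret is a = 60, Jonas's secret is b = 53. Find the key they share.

167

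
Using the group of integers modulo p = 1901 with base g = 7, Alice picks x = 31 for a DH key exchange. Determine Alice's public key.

Public value = 7^31 mod 1901.
7^1 ≡ 7 (mod 1901)
7^2 = (7^1)^2 ≡ 7^2 = 49 ≡ 49 (mod 1901)
7^4 = (7^2)^2 ≡ 49^2 = 2401 ≡ 500 (mod 1901)
7^8 = (7^4)^2 ≡ 500^2 = 250000 ≡ 969 (mod 1901)
7^16 = (7^8)^2 ≡ 969^2 = 938961 ≡ 1768 (mod 1901)
7^31 = 7^16 · 7^8 · 7^4 · 7^2 · 7^1 ≡ 1768 · 969 · 500 · 49 · 7 ≡ 626 (mod 1901).

626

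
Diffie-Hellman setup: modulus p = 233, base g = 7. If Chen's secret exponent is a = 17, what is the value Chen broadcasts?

14

Public value = 7^17 mod 233.
7^1 ≡ 7 (mod 233)
7^2 = (7^1)^2 ≡ 7^2 = 49 ≡ 49 (mod 233)
7^4 = (7^2)^2 ≡ 49^2 = 2401 ≡ 71 (mod 233)
7^8 = (7^4)^2 ≡ 71^2 = 5041 ≡ 148 (mod 233)
7^16 = (7^8)^2 ≡ 148^2 = 21904 ≡ 2 (mod 233)
7^17 = 7^16 · 7^1 ≡ 2 · 7 ≡ 14 (mod 233).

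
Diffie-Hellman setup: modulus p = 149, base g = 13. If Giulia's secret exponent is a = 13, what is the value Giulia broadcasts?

92

Public value = 13^13 mod 149.
13^1 ≡ 13 (mod 149)
13^2 = (13^1)^2 ≡ 13^2 = 169 ≡ 20 (mod 149)
13^4 = (13^2)^2 ≡ 20^2 = 400 ≡ 102 (mod 149)
13^8 = (13^4)^2 ≡ 102^2 = 10404 ≡ 123 (mod 149)
13^13 = 13^8 · 13^4 · 13^1 ≡ 123 · 102 · 13 ≡ 92 (mod 149).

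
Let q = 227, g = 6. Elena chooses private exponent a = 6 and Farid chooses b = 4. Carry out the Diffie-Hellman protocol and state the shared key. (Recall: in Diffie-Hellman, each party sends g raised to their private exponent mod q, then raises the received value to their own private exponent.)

Elena sends A = g^a mod q = 6^6 mod 227.
6^1 ≡ 6 (mod 227)
6^2 = (6^1)^2 ≡ 6^2 = 36 ≡ 36 (mod 227)
6^4 = (6^2)^2 ≡ 36^2 = 1296 ≡ 161 (mod 227)
6^6 = 6^4 · 6^2 ≡ 161 · 36 ≡ 121 (mod 227).
So A = 121. Farid then computes K = A^b mod q = 121^4 mod 227.
121^1 ≡ 121 (mod 227)
121^2 = (121^1)^2 ≡ 121^2 = 14641 ≡ 113 (mod 227)
121^4 = (121^2)^2 ≡ 113^2 = 12769 ≡ 57 (mod 227)

57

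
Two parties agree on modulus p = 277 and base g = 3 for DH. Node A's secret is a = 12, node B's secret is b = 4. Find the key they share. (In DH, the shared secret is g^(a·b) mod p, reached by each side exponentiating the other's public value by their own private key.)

213

Node B sends B = g^b mod p = 3^4 mod 277.
3^1 ≡ 3 (mod 277)
3^2 = (3^1)^2 ≡ 3^2 = 9 ≡ 9 (mod 277)
3^4 = (3^2)^2 ≡ 9^2 = 81 ≡ 81 (mod 277)
So B = 81. Node A then computes K = B^a mod p = 81^12 mod 277.
81^1 ≡ 81 (mod 277)
81^2 = (81^1)^2 ≡ 81^2 = 6561 ≡ 190 (mod 277)
81^4 = (81^2)^2 ≡ 190^2 = 36100 ≡ 90 (mod 277)
81^8 = (81^4)^2 ≡ 90^2 = 8100 ≡ 67 (mod 277)
81^12 = 81^8 · 81^4 ≡ 67 · 90 ≡ 213 (mod 277).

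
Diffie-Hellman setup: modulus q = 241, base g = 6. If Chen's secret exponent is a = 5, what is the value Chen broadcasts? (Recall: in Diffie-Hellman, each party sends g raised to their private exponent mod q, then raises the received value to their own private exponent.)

64

Public value = 6^5 mod 241.
6^1 ≡ 6 (mod 241)
6^2 = (6^1)^2 ≡ 6^2 = 36 ≡ 36 (mod 241)
6^4 = (6^2)^2 ≡ 36^2 = 1296 ≡ 91 (mod 241)
6^5 = 6^4 · 6^1 ≡ 91 · 6 ≡ 64 (mod 241).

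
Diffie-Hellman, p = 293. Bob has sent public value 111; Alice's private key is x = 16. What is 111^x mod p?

287

Shared key K = 111^16 mod 293.
111^1 ≡ 111 (mod 293)
111^2 = (111^1)^2 ≡ 111^2 = 12321 ≡ 15 (mod 293)
111^4 = (111^2)^2 ≡ 15^2 = 225 ≡ 225 (mod 293)
111^8 = (111^4)^2 ≡ 225^2 = 50625 ≡ 229 (mod 293)
111^16 = (111^8)^2 ≡ 229^2 = 52441 ≡ 287 (mod 293)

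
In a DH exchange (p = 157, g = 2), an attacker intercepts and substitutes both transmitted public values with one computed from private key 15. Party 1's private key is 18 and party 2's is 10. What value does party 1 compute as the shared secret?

Party 1 receives an attacker's public value M = 2^15 mod 157 instead of the honest one.
2^1 ≡ 2 (mod 157)
2^2 = (2^1)^2 ≡ 2^2 = 4 ≡ 4 (mod 157)
2^4 = (2^2)^2 ≡ 4^2 = 16 ≡ 16 (mod 157)
2^8 = (2^4)^2 ≡ 16^2 = 256 ≡ 99 (mod 157)
2^15 = 2^8 · 2^4 · 2^2 · 2^1 ≡ 99 · 16 · 4 · 2 ≡ 112 (mod 157).
So M = 112. Party 1 computes K = M^18 mod 157.
112^1 ≡ 112 (mod 157)
112^2 = (112^1)^2 ≡ 112^2 = 12544 ≡ 141 (mod 157)
112^4 = (112^2)^2 ≡ 141^2 = 19881 ≡ 99 (mod 157)
112^8 = (112^4)^2 ≡ 99^2 = 9801 ≡ 67 (mod 157)
112^16 = (112^8)^2 ≡ 67^2 = 4489 ≡ 93 (mod 157)
112^18 = 112^16 · 112^2 ≡ 93 · 141 ≡ 82 (mod 157).

82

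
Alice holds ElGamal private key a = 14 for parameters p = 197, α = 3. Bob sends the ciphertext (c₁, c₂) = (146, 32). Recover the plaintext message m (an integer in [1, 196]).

102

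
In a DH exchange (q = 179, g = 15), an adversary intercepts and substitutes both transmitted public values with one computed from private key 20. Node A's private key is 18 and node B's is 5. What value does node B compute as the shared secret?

47

Node B receives an adversary's public value M = 15^20 mod 179 instead of the honest one.
15^1 ≡ 15 (mod 179)
15^2 = (15^1)^2 ≡ 15^2 = 225 ≡ 46 (mod 179)
15^4 = (15^2)^2 ≡ 46^2 = 2116 ≡ 147 (mod 179)
15^8 = (15^4)^2 ≡ 147^2 = 21609 ≡ 129 (mod 179)
15^16 = (15^8)^2 ≡ 129^2 = 16641 ≡ 173 (mod 179)
15^20 = 15^16 · 15^4 ≡ 173 · 147 ≡ 13 (mod 179).
So M = 13. Node B computes K = M^5 mod 179.
13^1 ≡ 13 (mod 179)
13^2 = (13^1)^2 ≡ 13^2 = 169 ≡ 169 (mod 179)
13^4 = (13^2)^2 ≡ 169^2 = 28561 ≡ 100 (mod 179)
13^5 = 13^4 · 13^1 ≡ 100 · 13 ≡ 47 (mod 179).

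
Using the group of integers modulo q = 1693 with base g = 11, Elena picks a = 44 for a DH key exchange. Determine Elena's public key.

Public value = 11^44 mod 1693.
11^1 ≡ 11 (mod 1693)
11^2 = (11^1)^2 ≡ 11^2 = 121 ≡ 121 (mod 1693)
11^4 = (11^2)^2 ≡ 121^2 = 14641 ≡ 1097 (mod 1693)
11^8 = (11^4)^2 ≡ 1097^2 = 1203409 ≡ 1379 (mod 1693)
11^16 = (11^8)^2 ≡ 1379^2 = 1901641 ≡ 402 (mod 1693)
11^32 = (11^16)^2 ≡ 402^2 = 161604 ≡ 769 (mod 1693)
11^44 = 11^32 · 11^8 · 11^4 ≡ 769 · 1379 · 1097 ≡ 271 (mod 1693).

271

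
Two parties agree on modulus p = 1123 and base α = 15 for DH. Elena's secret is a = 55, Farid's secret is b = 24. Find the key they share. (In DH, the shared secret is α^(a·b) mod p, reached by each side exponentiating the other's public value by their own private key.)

Farid sends B = α^b mod p = 15^24 mod 1123.
15^1 ≡ 15 (mod 1123)
15^2 = (15^1)^2 ≡ 15^2 = 225 ≡ 225 (mod 1123)
15^4 = (15^2)^2 ≡ 225^2 = 50625 ≡ 90 (mod 1123)
15^8 = (15^4)^2 ≡ 90^2 = 8100 ≡ 239 (mod 1123)
15^16 = (15^8)^2 ≡ 239^2 = 57121 ≡ 971 (mod 1123)
15^24 = 15^16 · 15^8 ≡ 971 · 239 ≡ 731 (mod 1123).
So B = 731. Elena then computes K = B^a mod p = 731^55 mod 1123.
731^1 ≡ 731 (mod 1123)
731^2 = (731^1)^2 ≡ 731^2 = 534361 ≡ 936 (mod 1123)
731^4 = (731^2)^2 ≡ 936^2 = 876096 ≡ 156 (mod 1123)
731^8 = (731^4)^2 ≡ 156^2 = 24336 ≡ 753 (mod 1123)
731^16 = (731^8)^2 ≡ 753^2 = 567009 ≡ 1017 (mod 1123)
731^32 = (731^16)^2 ≡ 1017^2 = 1034289 ≡ 6 (mod 1123)
731^55 = 731^32 · 731^16 · 731^4 · 731^2 · 731^1 ≡ 6 · 1017 · 156 · 936 · 731 ≡ 156 (mod 1123).

156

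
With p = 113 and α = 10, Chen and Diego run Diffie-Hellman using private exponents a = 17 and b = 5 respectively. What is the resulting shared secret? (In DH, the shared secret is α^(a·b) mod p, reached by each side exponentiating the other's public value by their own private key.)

76

Diego sends B = α^b mod p = 10^5 mod 113.
10^1 ≡ 10 (mod 113)
10^2 = (10^1)^2 ≡ 10^2 = 100 ≡ 100 (mod 113)
10^4 = (10^2)^2 ≡ 100^2 = 10000 ≡ 56 (mod 113)
10^5 = 10^4 · 10^1 ≡ 56 · 10 ≡ 108 (mod 113).
So B = 108. Chen then computes K = B^a mod p = 108^17 mod 113.
108^1 ≡ 108 (mod 113)
108^2 = (108^1)^2 ≡ 108^2 = 11664 ≡ 25 (mod 113)
108^4 = (108^2)^2 ≡ 25^2 = 625 ≡ 60 (mod 113)
108^8 = (108^4)^2 ≡ 60^2 = 3600 ≡ 97 (mod 113)
108^16 = (108^8)^2 ≡ 97^2 = 9409 ≡ 30 (mod 113)
108^17 = 108^16 · 108^1 ≡ 30 · 108 ≡ 76 (mod 113).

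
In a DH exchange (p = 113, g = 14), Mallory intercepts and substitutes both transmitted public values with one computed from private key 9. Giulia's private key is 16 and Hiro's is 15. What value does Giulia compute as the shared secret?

109

Giulia receives Mallory's public value M = 14^9 mod 113 instead of the honest one.
14^1 ≡ 14 (mod 113)
14^2 = (14^1)^2 ≡ 14^2 = 196 ≡ 83 (mod 113)
14^4 = (14^2)^2 ≡ 83^2 = 6889 ≡ 109 (mod 113)
14^8 = (14^4)^2 ≡ 109^2 = 11881 ≡ 16 (mod 113)
14^9 = 14^8 · 14^1 ≡ 16 · 14 ≡ 111 (mod 113).
So M = 111. Giulia computes K = M^16 mod 113.
111^1 ≡ 111 (mod 113)
111^2 = (111^1)^2 ≡ 111^2 = 12321 ≡ 4 (mod 113)
111^4 = (111^2)^2 ≡ 4^2 = 16 ≡ 16 (mod 113)
111^8 = (111^4)^2 ≡ 16^2 = 256 ≡ 30 (mod 113)
111^16 = (111^8)^2 ≡ 30^2 = 900 ≡ 109 (mod 113)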